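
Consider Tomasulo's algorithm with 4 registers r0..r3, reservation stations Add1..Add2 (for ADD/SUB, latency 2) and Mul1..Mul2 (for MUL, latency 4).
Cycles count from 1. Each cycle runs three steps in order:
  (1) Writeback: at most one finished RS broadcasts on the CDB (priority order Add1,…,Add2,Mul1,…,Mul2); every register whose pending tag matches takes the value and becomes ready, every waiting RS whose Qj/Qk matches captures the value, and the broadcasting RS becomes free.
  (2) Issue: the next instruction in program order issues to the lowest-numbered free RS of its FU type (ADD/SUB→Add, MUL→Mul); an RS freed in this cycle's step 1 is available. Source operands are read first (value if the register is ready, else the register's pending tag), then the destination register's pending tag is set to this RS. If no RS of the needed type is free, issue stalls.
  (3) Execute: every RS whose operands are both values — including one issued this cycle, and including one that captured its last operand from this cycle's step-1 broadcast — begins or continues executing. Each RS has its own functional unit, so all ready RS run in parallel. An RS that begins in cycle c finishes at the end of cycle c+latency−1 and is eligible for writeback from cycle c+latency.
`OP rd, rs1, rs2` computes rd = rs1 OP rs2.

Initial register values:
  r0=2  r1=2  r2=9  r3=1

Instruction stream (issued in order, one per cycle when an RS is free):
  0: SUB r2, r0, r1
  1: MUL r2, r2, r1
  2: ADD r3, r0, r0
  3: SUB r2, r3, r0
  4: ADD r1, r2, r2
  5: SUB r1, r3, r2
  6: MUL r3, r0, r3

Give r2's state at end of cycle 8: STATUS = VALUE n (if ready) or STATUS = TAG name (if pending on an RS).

  c1: issue SUB r2<-Add1  regs: r0:2,r1:2,r2:Add1,r3:1
  c2: issue MUL r2<-Mul1  regs: r0:2,r1:2,r2:Mul1,r3:1
  c3: CDB Add1=0; issue ADD r3<-Add1  regs: r0:2,r1:2,r2:Mul1,r3:Add1
  c4: issue SUB r2<-Add2  regs: r0:2,r1:2,r2:Add2,r3:Add1
  c5: CDB Add1=4; issue ADD r1<-Add1  regs: r0:2,r1:Add1,r2:Add2,r3:4
  c6: stall  regs: r0:2,r1:Add1,r2:Add2,r3:4
  c7: CDB Add2=2; issue SUB r1<-Add2  regs: r0:2,r1:Add2,r2:2,r3:4
  c8: CDB Mul1=0; issue MUL r3<-Mul1  regs: r0:2,r1:Add2,r2:2,r3:Mul1

STATUS = VALUE 2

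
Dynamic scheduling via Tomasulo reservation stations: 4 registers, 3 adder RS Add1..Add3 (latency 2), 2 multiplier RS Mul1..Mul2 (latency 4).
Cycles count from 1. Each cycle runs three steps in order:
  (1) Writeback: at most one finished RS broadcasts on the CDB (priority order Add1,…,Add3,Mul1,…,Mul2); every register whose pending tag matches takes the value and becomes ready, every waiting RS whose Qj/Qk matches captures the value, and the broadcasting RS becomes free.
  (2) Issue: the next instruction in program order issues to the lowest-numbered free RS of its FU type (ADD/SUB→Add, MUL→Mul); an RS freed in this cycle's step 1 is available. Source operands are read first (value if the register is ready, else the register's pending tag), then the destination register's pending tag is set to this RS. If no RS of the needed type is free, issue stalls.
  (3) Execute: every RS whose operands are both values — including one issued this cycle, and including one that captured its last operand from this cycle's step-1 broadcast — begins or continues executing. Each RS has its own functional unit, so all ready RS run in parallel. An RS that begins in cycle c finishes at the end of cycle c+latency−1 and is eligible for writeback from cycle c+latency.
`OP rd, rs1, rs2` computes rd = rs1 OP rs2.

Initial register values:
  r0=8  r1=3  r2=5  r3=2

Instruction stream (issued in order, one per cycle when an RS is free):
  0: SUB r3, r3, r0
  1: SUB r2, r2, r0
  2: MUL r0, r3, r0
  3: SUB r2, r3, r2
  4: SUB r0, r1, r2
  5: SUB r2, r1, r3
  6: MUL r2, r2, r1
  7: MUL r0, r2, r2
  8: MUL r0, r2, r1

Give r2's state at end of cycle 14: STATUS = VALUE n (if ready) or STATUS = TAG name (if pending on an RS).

STATUS = VALUE 27

  c1: issue SUB r3<-Add1  regs: r0:8,r1:3,r2:5,r3:Add1
  c2: issue SUB r2<-Add2  regs: r0:8,r1:3,r2:Add2,r3:Add1
  c3: CDB Add1=-6; issue MUL r0<-Mul1  regs: r0:Mul1,r1:3,r2:Add2,r3:-6
  c4: CDB Add2=-3; issue SUB r2<-Add1  regs: r0:Mul1,r1:3,r2:Add1,r3:-6
  c5: issue SUB r0<-Add2  regs: r0:Add2,r1:3,r2:Add1,r3:-6
  c6: CDB Add1=-3; issue SUB r2<-Add1  regs: r0:Add2,r1:3,r2:Add1,r3:-6
  c7: CDB Mul1=-48; issue MUL r2<-Mul1  regs: r0:Add2,r1:3,r2:Mul1,r3:-6
  c8: CDB Add1=9; issue MUL r0<-Mul2  regs: r0:Mul2,r1:3,r2:Mul1,r3:-6
  c9: CDB Add2=6; stall  regs: r0:Mul2,r1:3,r2:Mul1,r3:-6
  c10: stall  regs: r0:Mul2,r1:3,r2:Mul1,r3:-6
  c11: stall  regs: r0:Mul2,r1:3,r2:Mul1,r3:-6
  c12: CDB Mul1=27; issue MUL r0<-Mul1  regs: r0:Mul1,r1:3,r2:27,r3:-6
  c13: -  regs: r0:Mul1,r1:3,r2:27,r3:-6
  c14: -  regs: r0:Mul1,r1:3,r2:27,r3:-6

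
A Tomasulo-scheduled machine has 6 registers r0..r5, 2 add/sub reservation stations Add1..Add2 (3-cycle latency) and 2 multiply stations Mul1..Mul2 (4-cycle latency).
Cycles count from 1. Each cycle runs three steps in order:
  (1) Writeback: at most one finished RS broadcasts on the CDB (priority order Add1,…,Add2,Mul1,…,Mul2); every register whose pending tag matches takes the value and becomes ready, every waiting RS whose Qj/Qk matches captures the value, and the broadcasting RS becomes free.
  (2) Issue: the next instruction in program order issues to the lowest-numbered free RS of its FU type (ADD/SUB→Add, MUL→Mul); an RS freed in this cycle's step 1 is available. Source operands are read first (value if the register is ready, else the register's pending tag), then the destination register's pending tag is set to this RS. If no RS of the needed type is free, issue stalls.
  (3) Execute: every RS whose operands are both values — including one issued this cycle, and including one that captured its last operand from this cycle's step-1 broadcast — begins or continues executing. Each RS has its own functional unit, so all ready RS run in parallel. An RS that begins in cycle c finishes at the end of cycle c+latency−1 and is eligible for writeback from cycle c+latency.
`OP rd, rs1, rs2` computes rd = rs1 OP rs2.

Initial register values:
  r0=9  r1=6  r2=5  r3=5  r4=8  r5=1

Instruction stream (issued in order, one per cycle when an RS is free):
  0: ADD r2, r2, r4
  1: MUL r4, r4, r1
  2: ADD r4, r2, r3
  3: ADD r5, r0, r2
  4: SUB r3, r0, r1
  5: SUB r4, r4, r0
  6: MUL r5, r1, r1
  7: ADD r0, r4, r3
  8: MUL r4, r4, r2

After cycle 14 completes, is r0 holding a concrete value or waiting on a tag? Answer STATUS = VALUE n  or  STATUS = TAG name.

STATUS = VALUE 12

  c1: issue ADD r2<-Add1  regs: r0:9,r1:6,r2:Add1,r3:5,r4:8,r5:1
  c2: issue MUL r4<-Mul1  regs: r0:9,r1:6,r2:Add1,r3:5,r4:Mul1,r5:1
  c3: issue ADD r4<-Add2  regs: r0:9,r1:6,r2:Add1,r3:5,r4:Add2,r5:1
  c4: CDB Add1=13; issue ADD r5<-Add1  regs: r0:9,r1:6,r2:13,r3:5,r4:Add2,r5:Add1
  c5: stall  regs: r0:9,r1:6,r2:13,r3:5,r4:Add2,r5:Add1
  c6: CDB Mul1=48; stall  regs: r0:9,r1:6,r2:13,r3:5,r4:Add2,r5:Add1
  c7: CDB Add1=22; issue SUB r3<-Add1  regs: r0:9,r1:6,r2:13,r3:Add1,r4:Add2,r5:22
  c8: CDB Add2=18; issue SUB r4<-Add2  regs: r0:9,r1:6,r2:13,r3:Add1,r4:Add2,r5:22
  c9: issue MUL r5<-Mul1  regs: r0:9,r1:6,r2:13,r3:Add1,r4:Add2,r5:Mul1
  c10: CDB Add1=3; issue ADD r0<-Add1  regs: r0:Add1,r1:6,r2:13,r3:3,r4:Add2,r5:Mul1
  c11: CDB Add2=9; issue MUL r4<-Mul2  regs: r0:Add1,r1:6,r2:13,r3:3,r4:Mul2,r5:Mul1
  c12: -  regs: r0:Add1,r1:6,r2:13,r3:3,r4:Mul2,r5:Mul1
  c13: CDB Mul1=36  regs: r0:Add1,r1:6,r2:13,r3:3,r4:Mul2,r5:36
  c14: CDB Add1=12  regs: r0:12,r1:6,r2:13,r3:3,r4:Mul2,r5:36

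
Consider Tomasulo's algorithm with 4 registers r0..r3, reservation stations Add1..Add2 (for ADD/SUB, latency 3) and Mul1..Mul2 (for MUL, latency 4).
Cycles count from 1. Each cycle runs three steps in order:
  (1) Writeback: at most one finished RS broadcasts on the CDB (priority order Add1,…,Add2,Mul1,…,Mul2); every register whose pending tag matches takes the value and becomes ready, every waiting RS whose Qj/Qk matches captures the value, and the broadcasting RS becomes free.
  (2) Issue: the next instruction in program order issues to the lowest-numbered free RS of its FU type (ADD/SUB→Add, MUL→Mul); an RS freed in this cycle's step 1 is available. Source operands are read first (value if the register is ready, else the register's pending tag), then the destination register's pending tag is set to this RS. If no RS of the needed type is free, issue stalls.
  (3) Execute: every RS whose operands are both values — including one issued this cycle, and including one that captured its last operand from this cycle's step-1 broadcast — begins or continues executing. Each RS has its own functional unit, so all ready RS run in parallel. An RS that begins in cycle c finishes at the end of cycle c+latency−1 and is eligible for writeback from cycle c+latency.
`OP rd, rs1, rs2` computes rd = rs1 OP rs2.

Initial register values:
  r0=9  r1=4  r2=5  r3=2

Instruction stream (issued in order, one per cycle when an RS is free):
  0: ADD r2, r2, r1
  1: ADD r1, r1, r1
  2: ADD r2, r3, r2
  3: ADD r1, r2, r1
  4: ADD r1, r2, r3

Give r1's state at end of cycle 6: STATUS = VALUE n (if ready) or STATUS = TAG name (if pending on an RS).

cycle 1: issue ADD r2<-Add1 // r0:9,r1:4,r2:Add1,r3:2
cycle 2: issue ADD r1<-Add2 // r0:9,r1:Add2,r2:Add1,r3:2
cycle 3: stall // r0:9,r1:Add2,r2:Add1,r3:2
cycle 4: CDB Add1=9; issue ADD r2<-Add1 // r0:9,r1:Add2,r2:Add1,r3:2
cycle 5: CDB Add2=8; issue ADD r1<-Add2 // r0:9,r1:Add2,r2:Add1,r3:2
cycle 6: stall // r0:9,r1:Add2,r2:Add1,r3:2

STATUS = TAG Add2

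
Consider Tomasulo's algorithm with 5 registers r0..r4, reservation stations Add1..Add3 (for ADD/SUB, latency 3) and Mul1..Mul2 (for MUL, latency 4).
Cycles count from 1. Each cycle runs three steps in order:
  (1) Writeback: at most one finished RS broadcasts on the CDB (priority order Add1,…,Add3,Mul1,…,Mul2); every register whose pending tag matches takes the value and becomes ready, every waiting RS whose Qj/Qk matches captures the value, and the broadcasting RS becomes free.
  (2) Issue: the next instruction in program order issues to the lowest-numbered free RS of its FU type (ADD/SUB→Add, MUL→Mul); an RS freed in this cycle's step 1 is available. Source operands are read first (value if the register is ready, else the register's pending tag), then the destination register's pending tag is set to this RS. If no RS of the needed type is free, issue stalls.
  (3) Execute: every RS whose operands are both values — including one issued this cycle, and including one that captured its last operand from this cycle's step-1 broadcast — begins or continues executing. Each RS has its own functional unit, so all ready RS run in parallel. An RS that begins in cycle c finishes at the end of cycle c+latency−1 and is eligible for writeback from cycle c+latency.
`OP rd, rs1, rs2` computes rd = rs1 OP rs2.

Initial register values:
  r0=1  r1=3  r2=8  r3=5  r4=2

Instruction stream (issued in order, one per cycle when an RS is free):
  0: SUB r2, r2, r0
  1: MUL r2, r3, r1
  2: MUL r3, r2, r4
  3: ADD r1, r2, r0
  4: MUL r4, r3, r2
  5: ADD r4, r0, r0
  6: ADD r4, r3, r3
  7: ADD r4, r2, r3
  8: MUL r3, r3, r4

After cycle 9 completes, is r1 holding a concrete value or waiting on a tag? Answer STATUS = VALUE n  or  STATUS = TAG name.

STATUS = VALUE 16

c1: issue SUB r2<-Add1 | r0:1,r1:3,r2:Add1,r3:5,r4:2
c2: issue MUL r2<-Mul1 | r0:1,r1:3,r2:Mul1,r3:5,r4:2
c3: issue MUL r3<-Mul2 | r0:1,r1:3,r2:Mul1,r3:Mul2,r4:2
c4: CDB Add1=7; issue ADD r1<-Add1 | r0:1,r1:Add1,r2:Mul1,r3:Mul2,r4:2
c5: stall | r0:1,r1:Add1,r2:Mul1,r3:Mul2,r4:2
c6: CDB Mul1=15; issue MUL r4<-Mul1 | r0:1,r1:Add1,r2:15,r3:Mul2,r4:Mul1
c7: issue ADD r4<-Add2 | r0:1,r1:Add1,r2:15,r3:Mul2,r4:Add2
c8: issue ADD r4<-Add3 | r0:1,r1:Add1,r2:15,r3:Mul2,r4:Add3
c9: CDB Add1=16; issue ADD r4<-Add1 | r0:1,r1:16,r2:15,r3:Mul2,r4:Add1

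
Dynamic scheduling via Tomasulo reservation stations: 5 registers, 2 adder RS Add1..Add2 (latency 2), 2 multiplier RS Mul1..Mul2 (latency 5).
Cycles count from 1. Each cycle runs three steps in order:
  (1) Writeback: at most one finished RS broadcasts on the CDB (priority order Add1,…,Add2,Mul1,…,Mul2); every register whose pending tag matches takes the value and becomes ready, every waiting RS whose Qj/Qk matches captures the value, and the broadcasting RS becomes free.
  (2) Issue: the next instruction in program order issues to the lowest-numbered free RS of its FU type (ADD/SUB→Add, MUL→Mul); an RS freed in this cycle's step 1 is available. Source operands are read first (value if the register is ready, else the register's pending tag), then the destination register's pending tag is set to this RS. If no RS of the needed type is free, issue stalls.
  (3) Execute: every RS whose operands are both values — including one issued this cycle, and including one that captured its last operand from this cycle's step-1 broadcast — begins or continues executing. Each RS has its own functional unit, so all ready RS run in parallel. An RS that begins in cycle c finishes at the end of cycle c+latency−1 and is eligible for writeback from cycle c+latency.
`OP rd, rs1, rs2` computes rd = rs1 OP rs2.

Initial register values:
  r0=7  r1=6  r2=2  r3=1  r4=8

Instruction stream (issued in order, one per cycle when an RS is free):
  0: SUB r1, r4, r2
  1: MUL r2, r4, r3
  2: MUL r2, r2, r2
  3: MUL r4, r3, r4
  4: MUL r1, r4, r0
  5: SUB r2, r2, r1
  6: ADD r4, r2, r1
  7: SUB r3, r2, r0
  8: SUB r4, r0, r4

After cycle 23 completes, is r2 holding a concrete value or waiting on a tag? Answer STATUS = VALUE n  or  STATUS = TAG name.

c1: issue SUB r1<-Add1 | r0:7,r1:Add1,r2:2,r3:1,r4:8
c2: issue MUL r2<-Mul1 | r0:7,r1:Add1,r2:Mul1,r3:1,r4:8
c3: CDB Add1=6; issue MUL r2<-Mul2 | r0:7,r1:6,r2:Mul2,r3:1,r4:8
c4: stall | r0:7,r1:6,r2:Mul2,r3:1,r4:8
c5: stall | r0:7,r1:6,r2:Mul2,r3:1,r4:8
c6: stall | r0:7,r1:6,r2:Mul2,r3:1,r4:8
c7: CDB Mul1=8; issue MUL r4<-Mul1 | r0:7,r1:6,r2:Mul2,r3:1,r4:Mul1
c8: stall | r0:7,r1:6,r2:Mul2,r3:1,r4:Mul1
c9: stall | r0:7,r1:6,r2:Mul2,r3:1,r4:Mul1
c10: stall | r0:7,r1:6,r2:Mul2,r3:1,r4:Mul1
c11: stall | r0:7,r1:6,r2:Mul2,r3:1,r4:Mul1
c12: CDB Mul1=8; issue MUL r1<-Mul1 | r0:7,r1:Mul1,r2:Mul2,r3:1,r4:8
c13: CDB Mul2=64; issue SUB r2<-Add1 | r0:7,r1:Mul1,r2:Add1,r3:1,r4:8
c14: issue ADD r4<-Add2 | r0:7,r1:Mul1,r2:Add1,r3:1,r4:Add2
c15: stall | r0:7,r1:Mul1,r2:Add1,r3:1,r4:Add2
c16: stall | r0:7,r1:Mul1,r2:Add1,r3:1,r4:Add2
c17: CDB Mul1=56; stall | r0:7,r1:56,r2:Add1,r3:1,r4:Add2
c18: stall | r0:7,r1:56,r2:Add1,r3:1,r4:Add2
c19: CDB Add1=8; issue SUB r3<-Add1 | r0:7,r1:56,r2:8,r3:Add1,r4:Add2
c20: stall | r0:7,r1:56,r2:8,r3:Add1,r4:Add2
c21: CDB Add1=1; issue SUB r4<-Add1 | r0:7,r1:56,r2:8,r3:1,r4:Add1
c22: CDB Add2=64 | r0:7,r1:56,r2:8,r3:1,r4:Add1
c23: - | r0:7,r1:56,r2:8,r3:1,r4:Add1

STATUS = VALUE 8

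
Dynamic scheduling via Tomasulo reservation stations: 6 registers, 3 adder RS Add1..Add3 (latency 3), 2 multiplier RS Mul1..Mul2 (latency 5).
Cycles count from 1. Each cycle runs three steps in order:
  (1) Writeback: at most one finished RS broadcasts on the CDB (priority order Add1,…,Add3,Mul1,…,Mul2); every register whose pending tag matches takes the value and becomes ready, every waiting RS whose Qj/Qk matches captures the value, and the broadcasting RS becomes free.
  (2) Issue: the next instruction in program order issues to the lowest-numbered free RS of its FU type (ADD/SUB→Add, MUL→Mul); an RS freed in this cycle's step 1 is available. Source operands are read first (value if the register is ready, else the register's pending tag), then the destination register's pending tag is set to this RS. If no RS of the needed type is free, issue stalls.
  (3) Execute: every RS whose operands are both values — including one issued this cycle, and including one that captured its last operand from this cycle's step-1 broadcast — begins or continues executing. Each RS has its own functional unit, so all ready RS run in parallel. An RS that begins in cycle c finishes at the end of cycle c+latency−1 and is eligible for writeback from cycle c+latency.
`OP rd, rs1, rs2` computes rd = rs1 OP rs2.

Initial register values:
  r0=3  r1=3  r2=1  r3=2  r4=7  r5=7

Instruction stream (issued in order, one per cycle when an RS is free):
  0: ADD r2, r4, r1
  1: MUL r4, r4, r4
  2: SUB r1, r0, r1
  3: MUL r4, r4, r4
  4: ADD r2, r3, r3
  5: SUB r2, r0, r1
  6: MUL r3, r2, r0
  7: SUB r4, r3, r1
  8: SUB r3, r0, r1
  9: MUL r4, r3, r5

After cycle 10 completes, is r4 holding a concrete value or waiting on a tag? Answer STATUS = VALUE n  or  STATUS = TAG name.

  c1: issue ADD r2<-Add1  regs: r0:3,r1:3,r2:Add1,r3:2,r4:7,r5:7
  c2: issue MUL r4<-Mul1  regs: r0:3,r1:3,r2:Add1,r3:2,r4:Mul1,r5:7
  c3: issue SUB r1<-Add2  regs: r0:3,r1:Add2,r2:Add1,r3:2,r4:Mul1,r5:7
  c4: CDB Add1=10; issue MUL r4<-Mul2  regs: r0:3,r1:Add2,r2:10,r3:2,r4:Mul2,r5:7
  c5: issue ADD r2<-Add1  regs: r0:3,r1:Add2,r2:Add1,r3:2,r4:Mul2,r5:7
  c6: CDB Add2=0; issue SUB r2<-Add2  regs: r0:3,r1:0,r2:Add2,r3:2,r4:Mul2,r5:7
  c7: CDB Mul1=49; issue MUL r3<-Mul1  regs: r0:3,r1:0,r2:Add2,r3:Mul1,r4:Mul2,r5:7
  c8: CDB Add1=4; issue SUB r4<-Add1  regs: r0:3,r1:0,r2:Add2,r3:Mul1,r4:Add1,r5:7
  c9: CDB Add2=3; issue SUB r3<-Add2  regs: r0:3,r1:0,r2:3,r3:Add2,r4:Add1,r5:7
  c10: stall  regs: r0:3,r1:0,r2:3,r3:Add2,r4:Add1,r5:7

STATUS = TAG Add1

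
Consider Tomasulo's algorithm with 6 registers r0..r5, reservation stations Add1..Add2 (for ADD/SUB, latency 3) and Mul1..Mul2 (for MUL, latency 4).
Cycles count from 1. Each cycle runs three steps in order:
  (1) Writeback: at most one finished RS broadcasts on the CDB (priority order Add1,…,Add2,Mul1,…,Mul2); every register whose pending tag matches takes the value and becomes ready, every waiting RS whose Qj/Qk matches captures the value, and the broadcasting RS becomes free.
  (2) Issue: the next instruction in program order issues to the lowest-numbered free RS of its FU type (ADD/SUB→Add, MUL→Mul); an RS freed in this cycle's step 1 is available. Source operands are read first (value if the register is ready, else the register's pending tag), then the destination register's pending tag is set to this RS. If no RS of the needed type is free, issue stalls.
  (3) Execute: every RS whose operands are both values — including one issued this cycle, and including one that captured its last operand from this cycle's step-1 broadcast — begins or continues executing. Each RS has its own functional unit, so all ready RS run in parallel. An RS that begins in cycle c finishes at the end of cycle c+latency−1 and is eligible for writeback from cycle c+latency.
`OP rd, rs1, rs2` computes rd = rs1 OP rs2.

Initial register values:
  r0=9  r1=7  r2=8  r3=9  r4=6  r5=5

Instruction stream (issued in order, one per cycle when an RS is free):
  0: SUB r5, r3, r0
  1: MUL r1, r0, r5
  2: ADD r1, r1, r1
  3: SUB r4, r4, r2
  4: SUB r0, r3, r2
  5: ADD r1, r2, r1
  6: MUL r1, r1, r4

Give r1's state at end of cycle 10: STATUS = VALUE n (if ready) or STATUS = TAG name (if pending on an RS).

c1: issue SUB r5<-Add1 | r0:9,r1:7,r2:8,r3:9,r4:6,r5:Add1
c2: issue MUL r1<-Mul1 | r0:9,r1:Mul1,r2:8,r3:9,r4:6,r5:Add1
c3: issue ADD r1<-Add2 | r0:9,r1:Add2,r2:8,r3:9,r4:6,r5:Add1
c4: CDB Add1=0; issue SUB r4<-Add1 | r0:9,r1:Add2,r2:8,r3:9,r4:Add1,r5:0
c5: stall | r0:9,r1:Add2,r2:8,r3:9,r4:Add1,r5:0
c6: stall | r0:9,r1:Add2,r2:8,r3:9,r4:Add1,r5:0
c7: CDB Add1=-2; issue SUB r0<-Add1 | r0:Add1,r1:Add2,r2:8,r3:9,r4:-2,r5:0
c8: CDB Mul1=0; stall | r0:Add1,r1:Add2,r2:8,r3:9,r4:-2,r5:0
c9: stall | r0:Add1,r1:Add2,r2:8,r3:9,r4:-2,r5:0
c10: CDB Add1=1; issue ADD r1<-Add1 | r0:1,r1:Add1,r2:8,r3:9,r4:-2,r5:0

STATUS = TAG Add1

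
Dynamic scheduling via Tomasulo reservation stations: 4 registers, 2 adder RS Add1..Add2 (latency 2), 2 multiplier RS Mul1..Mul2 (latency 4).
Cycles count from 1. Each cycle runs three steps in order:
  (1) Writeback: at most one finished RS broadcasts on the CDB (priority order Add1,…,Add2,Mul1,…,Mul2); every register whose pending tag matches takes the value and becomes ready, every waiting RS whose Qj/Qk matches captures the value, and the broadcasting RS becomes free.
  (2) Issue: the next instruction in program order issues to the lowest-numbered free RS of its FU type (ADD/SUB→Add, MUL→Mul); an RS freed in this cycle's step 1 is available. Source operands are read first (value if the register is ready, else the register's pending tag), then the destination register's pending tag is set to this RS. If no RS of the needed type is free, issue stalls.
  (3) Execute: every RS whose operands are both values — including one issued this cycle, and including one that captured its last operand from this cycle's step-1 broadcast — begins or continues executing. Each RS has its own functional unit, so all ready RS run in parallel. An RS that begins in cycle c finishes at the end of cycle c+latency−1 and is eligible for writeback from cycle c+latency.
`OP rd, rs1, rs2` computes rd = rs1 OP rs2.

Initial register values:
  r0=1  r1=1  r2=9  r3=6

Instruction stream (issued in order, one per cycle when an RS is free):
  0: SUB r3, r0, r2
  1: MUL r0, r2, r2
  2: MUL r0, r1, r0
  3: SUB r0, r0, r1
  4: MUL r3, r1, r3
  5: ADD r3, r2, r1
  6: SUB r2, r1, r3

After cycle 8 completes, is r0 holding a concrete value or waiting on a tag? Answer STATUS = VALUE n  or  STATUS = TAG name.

STATUS = TAG Add1

c1: issue SUB r3<-Add1 | r0:1,r1:1,r2:9,r3:Add1
c2: issue MUL r0<-Mul1 | r0:Mul1,r1:1,r2:9,r3:Add1
c3: CDB Add1=-8; issue MUL r0<-Mul2 | r0:Mul2,r1:1,r2:9,r3:-8
c4: issue SUB r0<-Add1 | r0:Add1,r1:1,r2:9,r3:-8
c5: stall | r0:Add1,r1:1,r2:9,r3:-8
c6: CDB Mul1=81; issue MUL r3<-Mul1 | r0:Add1,r1:1,r2:9,r3:Mul1
c7: issue ADD r3<-Add2 | r0:Add1,r1:1,r2:9,r3:Add2
c8: stall | r0:Add1,r1:1,r2:9,r3:Add2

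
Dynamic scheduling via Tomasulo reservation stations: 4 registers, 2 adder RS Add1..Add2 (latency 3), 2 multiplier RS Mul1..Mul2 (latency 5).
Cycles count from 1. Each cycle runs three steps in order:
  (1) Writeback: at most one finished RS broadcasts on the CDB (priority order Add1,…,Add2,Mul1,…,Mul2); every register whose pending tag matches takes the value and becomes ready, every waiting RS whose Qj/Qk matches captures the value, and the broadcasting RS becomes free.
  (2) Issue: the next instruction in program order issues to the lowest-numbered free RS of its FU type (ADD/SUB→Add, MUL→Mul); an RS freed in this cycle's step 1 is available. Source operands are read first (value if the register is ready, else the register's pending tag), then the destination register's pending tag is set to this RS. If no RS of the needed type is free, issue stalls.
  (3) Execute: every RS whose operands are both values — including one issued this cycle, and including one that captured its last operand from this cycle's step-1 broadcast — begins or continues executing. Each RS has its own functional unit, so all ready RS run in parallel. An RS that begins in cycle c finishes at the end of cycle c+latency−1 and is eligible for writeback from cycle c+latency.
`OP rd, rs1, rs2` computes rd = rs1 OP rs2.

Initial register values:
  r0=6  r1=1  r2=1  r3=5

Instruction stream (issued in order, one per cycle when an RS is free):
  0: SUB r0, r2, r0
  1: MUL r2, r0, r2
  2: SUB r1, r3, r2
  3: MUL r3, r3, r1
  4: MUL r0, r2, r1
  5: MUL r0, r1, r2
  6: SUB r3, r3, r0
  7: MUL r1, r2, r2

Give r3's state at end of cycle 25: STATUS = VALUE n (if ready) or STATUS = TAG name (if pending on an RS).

STATUS = VALUE 100

  c1: issue SUB r0<-Add1  regs: r0:Add1,r1:1,r2:1,r3:5
  c2: issue MUL r2<-Mul1  regs: r0:Add1,r1:1,r2:Mul1,r3:5
  c3: issue SUB r1<-Add2  regs: r0:Add1,r1:Add2,r2:Mul1,r3:5
  c4: CDB Add1=-5; issue MUL r3<-Mul2  regs: r0:-5,r1:Add2,r2:Mul1,r3:Mul2
  c5: stall  regs: r0:-5,r1:Add2,r2:Mul1,r3:Mul2
  c6: stall  regs: r0:-5,r1:Add2,r2:Mul1,r3:Mul2
  c7: stall  regs: r0:-5,r1:Add2,r2:Mul1,r3:Mul2
  c8: stall  regs: r0:-5,r1:Add2,r2:Mul1,r3:Mul2
  c9: CDB Mul1=-5; issue MUL r0<-Mul1  regs: r0:Mul1,r1:Add2,r2:-5,r3:Mul2
  c10: stall  regs: r0:Mul1,r1:Add2,r2:-5,r3:Mul2
  c11: stall  regs: r0:Mul1,r1:Add2,r2:-5,r3:Mul2
  c12: CDB Add2=10; stall  regs: r0:Mul1,r1:10,r2:-5,r3:Mul2
  c13: stall  regs: r0:Mul1,r1:10,r2:-5,r3:Mul2
  c14: stall  regs: r0:Mul1,r1:10,r2:-5,r3:Mul2
  c15: stall  regs: r0:Mul1,r1:10,r2:-5,r3:Mul2
  c16: stall  regs: r0:Mul1,r1:10,r2:-5,r3:Mul2
  c17: CDB Mul1=-50; issue MUL r0<-Mul1  regs: r0:Mul1,r1:10,r2:-5,r3:Mul2
  c18: CDB Mul2=50; issue SUB r3<-Add1  regs: r0:Mul1,r1:10,r2:-5,r3:Add1
  c19: issue MUL r1<-Mul2  regs: r0:Mul1,r1:Mul2,r2:-5,r3:Add1
  c20: -  regs: r0:Mul1,r1:Mul2,r2:-5,r3:Add1
  c21: -  regs: r0:Mul1,r1:Mul2,r2:-5,r3:Add1
  c22: CDB Mul1=-50  regs: r0:-50,r1:Mul2,r2:-5,r3:Add1
  c23: -  regs: r0:-50,r1:Mul2,r2:-5,r3:Add1
  c24: CDB Mul2=25  regs: r0:-50,r1:25,r2:-5,r3:Add1
  c25: CDB Add1=100  regs: r0:-50,r1:25,r2:-5,r3:100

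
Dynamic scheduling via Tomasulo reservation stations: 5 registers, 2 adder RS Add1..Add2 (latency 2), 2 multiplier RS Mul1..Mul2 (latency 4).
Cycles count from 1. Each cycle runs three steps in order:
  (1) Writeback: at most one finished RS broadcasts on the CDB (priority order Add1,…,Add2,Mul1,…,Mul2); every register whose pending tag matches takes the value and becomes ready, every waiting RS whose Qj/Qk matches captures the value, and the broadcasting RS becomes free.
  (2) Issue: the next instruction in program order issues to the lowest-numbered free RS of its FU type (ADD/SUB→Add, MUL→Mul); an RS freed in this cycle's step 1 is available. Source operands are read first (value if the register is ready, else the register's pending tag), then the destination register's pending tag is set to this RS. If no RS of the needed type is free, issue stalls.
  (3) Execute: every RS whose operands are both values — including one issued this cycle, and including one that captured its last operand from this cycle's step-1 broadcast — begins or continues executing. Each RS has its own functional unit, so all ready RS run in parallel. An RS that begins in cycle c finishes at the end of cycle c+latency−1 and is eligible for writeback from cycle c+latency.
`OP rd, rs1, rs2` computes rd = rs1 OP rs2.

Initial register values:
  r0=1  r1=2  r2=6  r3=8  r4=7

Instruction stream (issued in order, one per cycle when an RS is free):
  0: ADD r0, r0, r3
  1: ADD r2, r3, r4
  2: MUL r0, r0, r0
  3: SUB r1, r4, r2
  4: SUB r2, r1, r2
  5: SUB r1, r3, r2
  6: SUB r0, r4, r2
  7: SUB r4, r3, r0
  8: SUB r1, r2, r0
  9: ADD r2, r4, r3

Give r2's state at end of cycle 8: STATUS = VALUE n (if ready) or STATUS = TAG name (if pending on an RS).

cycle 1: issue ADD r0<-Add1 // r0:Add1,r1:2,r2:6,r3:8,r4:7
cycle 2: issue ADD r2<-Add2 // r0:Add1,r1:2,r2:Add2,r3:8,r4:7
cycle 3: CDB Add1=9; issue MUL r0<-Mul1 // r0:Mul1,r1:2,r2:Add2,r3:8,r4:7
cycle 4: CDB Add2=15; issue SUB r1<-Add1 // r0:Mul1,r1:Add1,r2:15,r3:8,r4:7
cycle 5: issue SUB r2<-Add2 // r0:Mul1,r1:Add1,r2:Add2,r3:8,r4:7
cycle 6: CDB Add1=-8; issue SUB r1<-Add1 // r0:Mul1,r1:Add1,r2:Add2,r3:8,r4:7
cycle 7: CDB Mul1=81; stall // r0:81,r1:Add1,r2:Add2,r3:8,r4:7
cycle 8: CDB Add2=-23; issue SUB r0<-Add2 // r0:Add2,r1:Add1,r2:-23,r3:8,r4:7

STATUS = VALUE -23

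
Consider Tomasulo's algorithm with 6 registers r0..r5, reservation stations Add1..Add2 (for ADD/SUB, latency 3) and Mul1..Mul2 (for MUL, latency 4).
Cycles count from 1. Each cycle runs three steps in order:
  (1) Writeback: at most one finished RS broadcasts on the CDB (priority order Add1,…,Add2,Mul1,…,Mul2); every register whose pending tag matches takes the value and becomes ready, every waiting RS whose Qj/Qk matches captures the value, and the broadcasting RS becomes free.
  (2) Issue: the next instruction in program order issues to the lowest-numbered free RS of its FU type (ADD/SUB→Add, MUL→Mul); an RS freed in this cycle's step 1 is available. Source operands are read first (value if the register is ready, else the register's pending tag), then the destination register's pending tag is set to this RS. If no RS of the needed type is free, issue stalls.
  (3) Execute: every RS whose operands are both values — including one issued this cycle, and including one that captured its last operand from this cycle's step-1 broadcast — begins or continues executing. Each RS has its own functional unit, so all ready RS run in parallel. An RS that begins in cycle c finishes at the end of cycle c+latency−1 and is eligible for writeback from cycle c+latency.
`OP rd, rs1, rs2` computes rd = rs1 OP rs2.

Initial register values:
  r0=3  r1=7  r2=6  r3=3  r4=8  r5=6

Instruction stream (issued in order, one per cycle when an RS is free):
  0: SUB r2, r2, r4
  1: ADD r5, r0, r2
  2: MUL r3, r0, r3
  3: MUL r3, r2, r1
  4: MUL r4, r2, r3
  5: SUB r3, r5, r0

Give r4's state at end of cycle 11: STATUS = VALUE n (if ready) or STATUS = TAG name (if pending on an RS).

c1: issue SUB r2<-Add1 | r0:3,r1:7,r2:Add1,r3:3,r4:8,r5:6
c2: issue ADD r5<-Add2 | r0:3,r1:7,r2:Add1,r3:3,r4:8,r5:Add2
c3: issue MUL r3<-Mul1 | r0:3,r1:7,r2:Add1,r3:Mul1,r4:8,r5:Add2
c4: CDB Add1=-2; issue MUL r3<-Mul2 | r0:3,r1:7,r2:-2,r3:Mul2,r4:8,r5:Add2
c5: stall | r0:3,r1:7,r2:-2,r3:Mul2,r4:8,r5:Add2
c6: stall | r0:3,r1:7,r2:-2,r3:Mul2,r4:8,r5:Add2
c7: CDB Add2=1; stall | r0:3,r1:7,r2:-2,r3:Mul2,r4:8,r5:1
c8: CDB Mul1=9; issue MUL r4<-Mul1 | r0:3,r1:7,r2:-2,r3:Mul2,r4:Mul1,r5:1
c9: CDB Mul2=-14; issue SUB r3<-Add1 | r0:3,r1:7,r2:-2,r3:Add1,r4:Mul1,r5:1
c10: - | r0:3,r1:7,r2:-2,r3:Add1,r4:Mul1,r5:1
c11: - | r0:3,r1:7,r2:-2,r3:Add1,r4:Mul1,r5:1

STATUS = TAG Mul1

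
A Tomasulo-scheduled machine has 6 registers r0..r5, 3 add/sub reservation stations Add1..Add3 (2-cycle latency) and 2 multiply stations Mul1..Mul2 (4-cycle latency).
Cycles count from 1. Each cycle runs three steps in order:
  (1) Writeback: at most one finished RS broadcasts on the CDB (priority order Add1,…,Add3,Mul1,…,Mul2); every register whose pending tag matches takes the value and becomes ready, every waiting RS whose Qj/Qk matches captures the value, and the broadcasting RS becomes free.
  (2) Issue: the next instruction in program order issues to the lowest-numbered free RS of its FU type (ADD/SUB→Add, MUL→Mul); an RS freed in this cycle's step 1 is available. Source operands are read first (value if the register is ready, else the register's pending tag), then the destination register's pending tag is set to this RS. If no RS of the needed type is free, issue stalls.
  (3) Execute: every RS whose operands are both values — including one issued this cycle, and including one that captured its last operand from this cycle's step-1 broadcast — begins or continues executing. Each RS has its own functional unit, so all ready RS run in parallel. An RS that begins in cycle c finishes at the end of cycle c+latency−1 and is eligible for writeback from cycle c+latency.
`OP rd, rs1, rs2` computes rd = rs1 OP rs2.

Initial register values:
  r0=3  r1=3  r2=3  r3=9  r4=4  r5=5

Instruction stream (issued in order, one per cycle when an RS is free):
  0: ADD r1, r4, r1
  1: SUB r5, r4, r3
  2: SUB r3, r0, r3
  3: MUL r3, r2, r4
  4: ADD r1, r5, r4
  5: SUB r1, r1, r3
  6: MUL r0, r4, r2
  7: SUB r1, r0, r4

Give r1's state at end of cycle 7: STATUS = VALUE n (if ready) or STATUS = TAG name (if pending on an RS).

  c1: issue ADD r1<-Add1  regs: r0:3,r1:Add1,r2:3,r3:9,r4:4,r5:5
  c2: issue SUB r5<-Add2  regs: r0:3,r1:Add1,r2:3,r3:9,r4:4,r5:Add2
  c3: CDB Add1=7; issue SUB r3<-Add1  regs: r0:3,r1:7,r2:3,r3:Add1,r4:4,r5:Add2
  c4: CDB Add2=-5; issue MUL r3<-Mul1  regs: r0:3,r1:7,r2:3,r3:Mul1,r4:4,r5:-5
  c5: CDB Add1=-6; issue ADD r1<-Add1  regs: r0:3,r1:Add1,r2:3,r3:Mul1,r4:4,r5:-5
  c6: issue SUB r1<-Add2  regs: r0:3,r1:Add2,r2:3,r3:Mul1,r4:4,r5:-5
  c7: CDB Add1=-1; issue MUL r0<-Mul2  regs: r0:Mul2,r1:Add2,r2:3,r3:Mul1,r4:4,r5:-5

STATUS = TAG Add2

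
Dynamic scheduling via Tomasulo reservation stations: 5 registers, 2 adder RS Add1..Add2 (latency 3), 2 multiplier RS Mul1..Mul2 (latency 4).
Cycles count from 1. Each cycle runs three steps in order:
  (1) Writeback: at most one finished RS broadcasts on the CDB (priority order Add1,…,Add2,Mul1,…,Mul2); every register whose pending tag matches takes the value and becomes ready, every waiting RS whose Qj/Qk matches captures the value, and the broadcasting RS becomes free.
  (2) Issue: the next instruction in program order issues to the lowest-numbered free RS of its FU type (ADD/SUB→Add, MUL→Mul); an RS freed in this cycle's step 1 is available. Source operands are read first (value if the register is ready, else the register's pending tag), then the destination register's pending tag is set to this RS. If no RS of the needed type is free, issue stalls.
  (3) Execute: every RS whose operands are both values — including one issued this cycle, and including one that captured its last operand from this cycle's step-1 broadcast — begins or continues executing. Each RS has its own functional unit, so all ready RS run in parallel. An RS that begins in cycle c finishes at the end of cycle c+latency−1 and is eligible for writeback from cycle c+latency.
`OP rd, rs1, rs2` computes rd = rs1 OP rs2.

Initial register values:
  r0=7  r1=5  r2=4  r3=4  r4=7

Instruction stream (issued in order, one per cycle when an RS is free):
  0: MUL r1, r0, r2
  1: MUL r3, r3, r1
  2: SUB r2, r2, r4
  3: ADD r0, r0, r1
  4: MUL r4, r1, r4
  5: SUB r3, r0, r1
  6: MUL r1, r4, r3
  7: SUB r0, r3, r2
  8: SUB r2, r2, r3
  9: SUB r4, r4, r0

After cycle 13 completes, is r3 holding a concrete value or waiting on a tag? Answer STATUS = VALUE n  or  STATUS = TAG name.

  c1: issue MUL r1<-Mul1  regs: r0:7,r1:Mul1,r2:4,r3:4,r4:7
  c2: issue MUL r3<-Mul2  regs: r0:7,r1:Mul1,r2:4,r3:Mul2,r4:7
  c3: issue SUB r2<-Add1  regs: r0:7,r1:Mul1,r2:Add1,r3:Mul2,r4:7
  c4: issue ADD r0<-Add2  regs: r0:Add2,r1:Mul1,r2:Add1,r3:Mul2,r4:7
  c5: CDB Mul1=28; issue MUL r4<-Mul1  regs: r0:Add2,r1:28,r2:Add1,r3:Mul2,r4:Mul1
  c6: CDB Add1=-3; issue SUB r3<-Add1  regs: r0:Add2,r1:28,r2:-3,r3:Add1,r4:Mul1
  c7: stall  regs: r0:Add2,r1:28,r2:-3,r3:Add1,r4:Mul1
  c8: CDB Add2=35; stall  regs: r0:35,r1:28,r2:-3,r3:Add1,r4:Mul1
  c9: CDB Mul1=196; issue MUL r1<-Mul1  regs: r0:35,r1:Mul1,r2:-3,r3:Add1,r4:196
  c10: CDB Mul2=112; issue SUB r0<-Add2  regs: r0:Add2,r1:Mul1,r2:-3,r3:Add1,r4:196
  c11: CDB Add1=7; issue SUB r2<-Add1  regs: r0:Add2,r1:Mul1,r2:Add1,r3:7,r4:196
  c12: stall  regs: r0:Add2,r1:Mul1,r2:Add1,r3:7,r4:196
  c13: stall  regs: r0:Add2,r1:Mul1,r2:Add1,r3:7,r4:196

STATUS = VALUE 7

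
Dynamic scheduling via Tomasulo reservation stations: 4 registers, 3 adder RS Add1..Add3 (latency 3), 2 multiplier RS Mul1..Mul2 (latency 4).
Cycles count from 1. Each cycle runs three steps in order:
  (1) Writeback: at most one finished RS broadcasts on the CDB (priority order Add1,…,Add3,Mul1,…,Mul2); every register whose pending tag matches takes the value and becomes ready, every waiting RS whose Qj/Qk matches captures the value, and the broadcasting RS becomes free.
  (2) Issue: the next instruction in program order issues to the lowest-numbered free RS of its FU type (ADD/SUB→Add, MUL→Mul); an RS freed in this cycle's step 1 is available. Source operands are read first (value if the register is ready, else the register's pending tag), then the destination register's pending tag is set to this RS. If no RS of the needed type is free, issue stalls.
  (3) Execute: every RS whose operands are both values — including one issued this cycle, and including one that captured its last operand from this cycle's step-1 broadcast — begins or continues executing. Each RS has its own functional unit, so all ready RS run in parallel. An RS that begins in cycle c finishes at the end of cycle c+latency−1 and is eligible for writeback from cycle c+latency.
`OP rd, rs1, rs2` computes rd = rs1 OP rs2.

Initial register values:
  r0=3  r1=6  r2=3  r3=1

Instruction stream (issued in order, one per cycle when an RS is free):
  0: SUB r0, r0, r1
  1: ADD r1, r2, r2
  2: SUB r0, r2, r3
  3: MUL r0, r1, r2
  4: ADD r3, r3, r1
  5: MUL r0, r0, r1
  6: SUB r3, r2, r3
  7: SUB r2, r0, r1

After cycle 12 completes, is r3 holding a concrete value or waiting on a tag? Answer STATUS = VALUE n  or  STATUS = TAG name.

c1: issue SUB r0<-Add1 | r0:Add1,r1:6,r2:3,r3:1
c2: issue ADD r1<-Add2 | r0:Add1,r1:Add2,r2:3,r3:1
c3: issue SUB r0<-Add3 | r0:Add3,r1:Add2,r2:3,r3:1
c4: CDB Add1=-3; issue MUL r0<-Mul1 | r0:Mul1,r1:Add2,r2:3,r3:1
c5: CDB Add2=6; issue ADD r3<-Add1 | r0:Mul1,r1:6,r2:3,r3:Add1
c6: CDB Add3=2; issue MUL r0<-Mul2 | r0:Mul2,r1:6,r2:3,r3:Add1
c7: issue SUB r3<-Add2 | r0:Mul2,r1:6,r2:3,r3:Add2
c8: CDB Add1=7; issue SUB r2<-Add1 | r0:Mul2,r1:6,r2:Add1,r3:Add2
c9: CDB Mul1=18 | r0:Mul2,r1:6,r2:Add1,r3:Add2
c10: - | r0:Mul2,r1:6,r2:Add1,r3:Add2
c11: CDB Add2=-4 | r0:Mul2,r1:6,r2:Add1,r3:-4
c12: - | r0:Mul2,r1:6,r2:Add1,r3:-4

STATUS = VALUE -4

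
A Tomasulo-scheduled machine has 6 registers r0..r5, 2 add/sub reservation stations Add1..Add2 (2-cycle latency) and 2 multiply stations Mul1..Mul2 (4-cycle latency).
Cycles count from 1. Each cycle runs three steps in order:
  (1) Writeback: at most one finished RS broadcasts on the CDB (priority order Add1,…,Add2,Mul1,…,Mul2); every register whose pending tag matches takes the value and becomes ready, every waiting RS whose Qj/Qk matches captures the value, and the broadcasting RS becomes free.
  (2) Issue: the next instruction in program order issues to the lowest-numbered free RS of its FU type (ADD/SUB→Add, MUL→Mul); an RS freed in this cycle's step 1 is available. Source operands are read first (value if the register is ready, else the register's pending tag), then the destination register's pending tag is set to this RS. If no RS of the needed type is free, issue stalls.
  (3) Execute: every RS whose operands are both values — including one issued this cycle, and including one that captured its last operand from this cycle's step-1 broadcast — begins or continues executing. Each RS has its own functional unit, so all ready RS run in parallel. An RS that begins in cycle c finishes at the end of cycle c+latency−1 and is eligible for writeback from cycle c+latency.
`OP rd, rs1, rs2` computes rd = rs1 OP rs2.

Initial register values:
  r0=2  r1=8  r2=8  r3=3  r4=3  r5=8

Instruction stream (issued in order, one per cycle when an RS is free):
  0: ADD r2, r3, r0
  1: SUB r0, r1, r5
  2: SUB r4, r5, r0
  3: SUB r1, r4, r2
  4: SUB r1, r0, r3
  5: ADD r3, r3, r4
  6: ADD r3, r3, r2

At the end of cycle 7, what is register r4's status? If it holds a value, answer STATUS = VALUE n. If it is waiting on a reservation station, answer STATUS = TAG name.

STATUS = VALUE 8

  c1: issue ADD r2<-Add1  regs: r0:2,r1:8,r2:Add1,r3:3,r4:3,r5:8
  c2: issue SUB r0<-Add2  regs: r0:Add2,r1:8,r2:Add1,r3:3,r4:3,r5:8
  c3: CDB Add1=5; issue SUB r4<-Add1  regs: r0:Add2,r1:8,r2:5,r3:3,r4:Add1,r5:8
  c4: CDB Add2=0; issue SUB r1<-Add2  regs: r0:0,r1:Add2,r2:5,r3:3,r4:Add1,r5:8
  c5: stall  regs: r0:0,r1:Add2,r2:5,r3:3,r4:Add1,r5:8
  c6: CDB Add1=8; issue SUB r1<-Add1  regs: r0:0,r1:Add1,r2:5,r3:3,r4:8,r5:8
  c7: stall  regs: r0:0,r1:Add1,r2:5,r3:3,r4:8,r5:8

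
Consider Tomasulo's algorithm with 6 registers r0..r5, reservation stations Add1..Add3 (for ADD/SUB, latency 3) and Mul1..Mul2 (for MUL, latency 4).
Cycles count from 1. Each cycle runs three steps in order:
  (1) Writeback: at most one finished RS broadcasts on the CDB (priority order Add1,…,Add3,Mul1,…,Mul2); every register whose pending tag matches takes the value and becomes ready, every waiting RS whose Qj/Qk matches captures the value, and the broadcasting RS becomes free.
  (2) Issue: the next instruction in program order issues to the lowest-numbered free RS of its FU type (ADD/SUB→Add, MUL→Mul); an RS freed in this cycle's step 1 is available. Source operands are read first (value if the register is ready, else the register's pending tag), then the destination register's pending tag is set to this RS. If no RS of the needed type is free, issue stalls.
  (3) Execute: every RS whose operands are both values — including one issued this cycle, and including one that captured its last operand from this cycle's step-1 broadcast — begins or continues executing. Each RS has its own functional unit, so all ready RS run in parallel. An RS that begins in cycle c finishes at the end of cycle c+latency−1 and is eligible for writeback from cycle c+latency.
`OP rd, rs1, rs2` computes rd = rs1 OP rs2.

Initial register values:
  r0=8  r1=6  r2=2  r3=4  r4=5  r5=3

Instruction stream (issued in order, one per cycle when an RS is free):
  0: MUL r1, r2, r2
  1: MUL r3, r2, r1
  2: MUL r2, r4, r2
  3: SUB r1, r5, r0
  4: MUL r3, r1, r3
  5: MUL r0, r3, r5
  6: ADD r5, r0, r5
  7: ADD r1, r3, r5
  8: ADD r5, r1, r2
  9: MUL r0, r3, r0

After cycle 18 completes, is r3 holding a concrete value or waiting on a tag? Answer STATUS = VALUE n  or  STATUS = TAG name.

STATUS = VALUE -40

c1: issue MUL r1<-Mul1 | r0:8,r1:Mul1,r2:2,r3:4,r4:5,r5:3
c2: issue MUL r3<-Mul2 | r0:8,r1:Mul1,r2:2,r3:Mul2,r4:5,r5:3
c3: stall | r0:8,r1:Mul1,r2:2,r3:Mul2,r4:5,r5:3
c4: stall | r0:8,r1:Mul1,r2:2,r3:Mul2,r4:5,r5:3
c5: CDB Mul1=4; issue MUL r2<-Mul1 | r0:8,r1:4,r2:Mul1,r3:Mul2,r4:5,r5:3
c6: issue SUB r1<-Add1 | r0:8,r1:Add1,r2:Mul1,r3:Mul2,r4:5,r5:3
c7: stall | r0:8,r1:Add1,r2:Mul1,r3:Mul2,r4:5,r5:3
c8: stall | r0:8,r1:Add1,r2:Mul1,r3:Mul2,r4:5,r5:3
c9: CDB Add1=-5; stall | r0:8,r1:-5,r2:Mul1,r3:Mul2,r4:5,r5:3
c10: CDB Mul1=10; issue MUL r3<-Mul1 | r0:8,r1:-5,r2:10,r3:Mul1,r4:5,r5:3
c11: CDB Mul2=8; issue MUL r0<-Mul2 | r0:Mul2,r1:-5,r2:10,r3:Mul1,r4:5,r5:3
c12: issue ADD r5<-Add1 | r0:Mul2,r1:-5,r2:10,r3:Mul1,r4:5,r5:Add1
c13: issue ADD r1<-Add2 | r0:Mul2,r1:Add2,r2:10,r3:Mul1,r4:5,r5:Add1
c14: issue ADD r5<-Add3 | r0:Mul2,r1:Add2,r2:10,r3:Mul1,r4:5,r5:Add3
c15: CDB Mul1=-40; issue MUL r0<-Mul1 | r0:Mul1,r1:Add2,r2:10,r3:-40,r4:5,r5:Add3
c16: - | r0:Mul1,r1:Add2,r2:10,r3:-40,r4:5,r5:Add3
c17: - | r0:Mul1,r1:Add2,r2:10,r3:-40,r4:5,r5:Add3
c18: - | r0:Mul1,r1:Add2,r2:10,r3:-40,r4:5,r5:Add3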